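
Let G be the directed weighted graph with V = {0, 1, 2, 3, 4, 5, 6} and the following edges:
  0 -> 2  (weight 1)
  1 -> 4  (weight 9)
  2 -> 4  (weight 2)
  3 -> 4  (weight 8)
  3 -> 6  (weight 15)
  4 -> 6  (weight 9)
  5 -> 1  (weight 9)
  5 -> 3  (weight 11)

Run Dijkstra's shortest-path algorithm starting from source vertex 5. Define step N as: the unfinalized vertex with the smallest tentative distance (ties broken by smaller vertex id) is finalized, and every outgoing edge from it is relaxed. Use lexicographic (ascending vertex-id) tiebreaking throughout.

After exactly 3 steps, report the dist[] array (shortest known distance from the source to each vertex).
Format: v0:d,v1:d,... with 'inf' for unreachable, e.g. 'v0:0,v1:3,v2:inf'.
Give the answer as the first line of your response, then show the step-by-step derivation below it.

v0:inf,v1:9,v2:inf,v3:11,v4:18,v5:0,v6:26

step 1: dist = v0:inf,v1:9,v2:inf,v3:11,v4:inf,v5:0,v6:inf
step 2: dist = v0:inf,v1:9,v2:inf,v3:11,v4:18,v5:0,v6:inf
step 3: dist = v0:inf,v1:9,v2:inf,v3:11,v4:18,v5:0,v6:26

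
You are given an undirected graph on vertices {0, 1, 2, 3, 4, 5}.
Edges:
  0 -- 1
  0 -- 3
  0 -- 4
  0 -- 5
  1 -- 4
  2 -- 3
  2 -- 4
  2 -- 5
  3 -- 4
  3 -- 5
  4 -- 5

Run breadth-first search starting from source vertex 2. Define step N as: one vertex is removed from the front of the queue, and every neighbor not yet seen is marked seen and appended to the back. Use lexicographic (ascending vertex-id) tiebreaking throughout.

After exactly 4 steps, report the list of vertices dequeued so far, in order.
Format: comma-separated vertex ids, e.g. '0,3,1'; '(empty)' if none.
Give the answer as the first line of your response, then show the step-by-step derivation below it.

2,3,4,5

step 1: dequeue 2; queue=[3,4,5]; order=2
step 2: dequeue 3; queue=[4,5,0]; order=2,3
step 3: dequeue 4; queue=[5,0,1]; order=2,3,4
step 4: dequeue 5; queue=[0,1]; order=2,3,4,5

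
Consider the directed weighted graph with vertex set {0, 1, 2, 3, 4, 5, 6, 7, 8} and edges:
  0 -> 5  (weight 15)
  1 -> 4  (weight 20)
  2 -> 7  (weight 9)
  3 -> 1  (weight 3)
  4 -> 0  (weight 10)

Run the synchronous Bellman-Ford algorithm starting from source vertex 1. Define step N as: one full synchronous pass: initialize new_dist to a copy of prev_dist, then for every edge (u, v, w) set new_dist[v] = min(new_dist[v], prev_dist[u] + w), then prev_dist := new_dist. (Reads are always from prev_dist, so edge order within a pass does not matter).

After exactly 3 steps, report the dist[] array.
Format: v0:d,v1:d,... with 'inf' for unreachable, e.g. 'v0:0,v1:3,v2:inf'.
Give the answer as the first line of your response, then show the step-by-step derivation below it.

v0:30,v1:0,v2:inf,v3:inf,v4:20,v5:45,v6:inf,v7:inf,v8:inf

step 1: dist = v0:inf,v1:0,v2:inf,v3:inf,v4:20,v5:inf,v6:inf,v7:inf,v8:inf
step 2: dist = v0:30,v1:0,v2:inf,v3:inf,v4:20,v5:inf,v6:inf,v7:inf,v8:inf
step 3: dist = v0:30,v1:0,v2:inf,v3:inf,v4:20,v5:45,v6:inf,v7:inf,v8:inf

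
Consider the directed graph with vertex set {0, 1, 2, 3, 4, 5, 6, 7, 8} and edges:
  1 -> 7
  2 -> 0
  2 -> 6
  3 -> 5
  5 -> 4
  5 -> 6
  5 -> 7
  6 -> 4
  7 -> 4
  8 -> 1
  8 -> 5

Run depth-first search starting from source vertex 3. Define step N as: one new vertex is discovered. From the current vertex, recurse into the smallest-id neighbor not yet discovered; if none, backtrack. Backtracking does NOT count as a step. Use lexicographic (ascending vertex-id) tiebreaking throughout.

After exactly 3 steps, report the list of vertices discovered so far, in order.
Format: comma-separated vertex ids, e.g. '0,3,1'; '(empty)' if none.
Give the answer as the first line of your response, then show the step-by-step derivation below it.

3,5,4

step 1: discover 3; path=3; order=3
step 2: discover 5; path=3>5; order=3,5
step 3: discover 4; path=3>5>4; order=3,5,4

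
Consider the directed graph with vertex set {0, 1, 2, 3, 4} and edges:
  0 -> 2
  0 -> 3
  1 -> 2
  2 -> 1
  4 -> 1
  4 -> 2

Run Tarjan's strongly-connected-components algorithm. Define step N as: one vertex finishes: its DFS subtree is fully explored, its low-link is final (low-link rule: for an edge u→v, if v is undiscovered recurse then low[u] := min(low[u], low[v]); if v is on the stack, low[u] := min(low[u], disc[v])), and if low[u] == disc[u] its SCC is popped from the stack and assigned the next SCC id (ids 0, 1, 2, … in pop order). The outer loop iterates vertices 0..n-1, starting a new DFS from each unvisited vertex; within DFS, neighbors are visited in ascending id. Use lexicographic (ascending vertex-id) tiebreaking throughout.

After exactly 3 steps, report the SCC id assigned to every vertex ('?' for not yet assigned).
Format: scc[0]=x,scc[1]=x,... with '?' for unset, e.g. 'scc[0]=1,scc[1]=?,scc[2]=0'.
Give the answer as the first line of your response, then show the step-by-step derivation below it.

scc[0]=?,scc[1]=0,scc[2]=0,scc[3]=1,scc[4]=?

step 1: low=(low[0]=0,low[1]=1,low[2]=1,low[3]=?,low[4]=?); scc=(scc[0]=?,scc[1]=?,scc[2]=?,scc[3]=?,scc[4]=?)
step 2: low=(low[0]=0,low[1]=1,low[2]=1,low[3]=?,low[4]=?); scc=(scc[0]=?,scc[1]=0,scc[2]=0,scc[3]=?,scc[4]=?)
step 3: low=(low[0]=0,low[1]=1,low[2]=1,low[3]=3,low[4]=?); scc=(scc[0]=?,scc[1]=0,scc[2]=0,scc[3]=1,scc[4]=?)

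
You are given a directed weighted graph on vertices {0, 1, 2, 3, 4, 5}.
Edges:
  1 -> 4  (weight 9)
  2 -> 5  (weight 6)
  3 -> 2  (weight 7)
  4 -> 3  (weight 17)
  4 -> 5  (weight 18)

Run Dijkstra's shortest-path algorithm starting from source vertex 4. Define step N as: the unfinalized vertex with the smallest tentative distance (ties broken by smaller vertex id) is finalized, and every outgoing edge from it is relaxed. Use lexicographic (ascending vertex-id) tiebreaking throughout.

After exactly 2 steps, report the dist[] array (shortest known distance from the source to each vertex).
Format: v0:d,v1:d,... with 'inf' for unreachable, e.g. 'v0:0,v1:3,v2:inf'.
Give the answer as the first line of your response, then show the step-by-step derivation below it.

v0:inf,v1:inf,v2:24,v3:17,v4:0,v5:18

step 1: dist = v0:inf,v1:inf,v2:inf,v3:17,v4:0,v5:18
step 2: dist = v0:inf,v1:inf,v2:24,v3:17,v4:0,v5:18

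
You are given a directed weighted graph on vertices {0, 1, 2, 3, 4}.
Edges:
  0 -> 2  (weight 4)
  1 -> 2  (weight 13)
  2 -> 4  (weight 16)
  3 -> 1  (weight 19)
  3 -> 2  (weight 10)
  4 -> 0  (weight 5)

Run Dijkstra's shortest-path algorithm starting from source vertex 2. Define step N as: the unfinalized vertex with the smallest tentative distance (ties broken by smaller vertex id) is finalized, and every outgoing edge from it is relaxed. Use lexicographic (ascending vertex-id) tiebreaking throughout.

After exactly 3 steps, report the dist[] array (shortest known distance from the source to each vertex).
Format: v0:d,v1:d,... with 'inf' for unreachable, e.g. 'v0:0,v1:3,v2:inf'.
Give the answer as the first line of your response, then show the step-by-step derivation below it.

v0:21,v1:inf,v2:0,v3:inf,v4:16

step 1: dist = v0:inf,v1:inf,v2:0,v3:inf,v4:16
step 2: dist = v0:21,v1:inf,v2:0,v3:inf,v4:16
step 3: dist = v0:21,v1:inf,v2:0,v3:inf,v4:16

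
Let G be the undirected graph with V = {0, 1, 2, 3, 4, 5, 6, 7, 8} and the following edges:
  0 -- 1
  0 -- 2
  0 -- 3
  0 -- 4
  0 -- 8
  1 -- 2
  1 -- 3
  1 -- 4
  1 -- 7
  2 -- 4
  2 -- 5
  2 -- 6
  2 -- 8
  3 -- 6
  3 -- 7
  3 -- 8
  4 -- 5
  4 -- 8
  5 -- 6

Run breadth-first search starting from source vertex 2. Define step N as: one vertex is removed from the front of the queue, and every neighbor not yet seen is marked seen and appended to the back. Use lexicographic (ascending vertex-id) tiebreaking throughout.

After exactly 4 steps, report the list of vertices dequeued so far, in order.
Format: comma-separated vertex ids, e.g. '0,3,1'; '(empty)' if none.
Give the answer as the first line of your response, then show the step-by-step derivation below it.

2,0,1,4

step 1: dequeue 2; queue=[0,1,4,5,6,8]; order=2
step 2: dequeue 0; queue=[1,4,5,6,8,3]; order=2,0
step 3: dequeue 1; queue=[4,5,6,8,3,7]; order=2,0,1
step 4: dequeue 4; queue=[5,6,8,3,7]; order=2,0,1,4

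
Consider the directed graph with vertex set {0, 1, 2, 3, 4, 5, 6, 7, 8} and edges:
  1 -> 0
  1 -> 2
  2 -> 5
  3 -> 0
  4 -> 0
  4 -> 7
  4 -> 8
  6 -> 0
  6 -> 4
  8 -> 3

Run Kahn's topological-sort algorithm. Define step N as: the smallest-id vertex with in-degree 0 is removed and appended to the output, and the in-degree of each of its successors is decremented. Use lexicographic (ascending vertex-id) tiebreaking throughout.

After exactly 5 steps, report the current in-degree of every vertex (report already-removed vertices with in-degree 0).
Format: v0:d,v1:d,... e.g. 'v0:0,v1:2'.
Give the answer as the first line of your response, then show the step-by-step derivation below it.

v0:1,v1:0,v2:0,v3:1,v4:0,v5:0,v6:0,v7:0,v8:0

step 1: output 1; order=[1]; indeg=(3,0,0,1,1,1,0,1,1)
step 2: output 2; order=[1,2]; indeg=(3,0,0,1,1,0,0,1,1)
step 3: output 5; order=[1,2,5]; indeg=(3,0,0,1,1,0,0,1,1)
step 4: output 6; order=[1,2,5,6]; indeg=(2,0,0,1,0,0,0,1,1)
step 5: output 4; order=[1,2,5,6,4]; indeg=(1,0,0,1,0,0,0,0,0)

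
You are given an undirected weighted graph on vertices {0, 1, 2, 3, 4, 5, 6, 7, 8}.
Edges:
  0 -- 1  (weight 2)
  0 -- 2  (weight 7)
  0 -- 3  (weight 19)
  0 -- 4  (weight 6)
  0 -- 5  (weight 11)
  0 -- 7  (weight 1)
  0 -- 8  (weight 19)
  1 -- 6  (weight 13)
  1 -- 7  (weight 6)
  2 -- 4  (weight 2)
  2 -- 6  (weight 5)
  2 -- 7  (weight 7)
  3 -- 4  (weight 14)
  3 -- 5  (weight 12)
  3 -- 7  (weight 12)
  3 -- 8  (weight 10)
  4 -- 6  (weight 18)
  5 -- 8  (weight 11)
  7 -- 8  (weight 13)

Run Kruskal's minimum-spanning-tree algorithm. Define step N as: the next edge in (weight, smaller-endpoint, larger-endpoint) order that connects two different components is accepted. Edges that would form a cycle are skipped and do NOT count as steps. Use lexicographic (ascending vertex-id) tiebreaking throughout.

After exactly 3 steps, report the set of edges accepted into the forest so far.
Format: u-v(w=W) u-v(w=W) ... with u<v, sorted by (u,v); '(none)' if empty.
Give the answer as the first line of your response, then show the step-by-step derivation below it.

0-1(w=2) 0-7(w=1) 2-4(w=2)

step 1: add edge 0-7 (w=1); MST = {0-7(w=1)}
step 2: add edge 0-1 (w=2); MST = {0-1(w=2) 0-7(w=1)}
step 3: add edge 2-4 (w=2); MST = {0-1(w=2) 0-7(w=1) 2-4(w=2)}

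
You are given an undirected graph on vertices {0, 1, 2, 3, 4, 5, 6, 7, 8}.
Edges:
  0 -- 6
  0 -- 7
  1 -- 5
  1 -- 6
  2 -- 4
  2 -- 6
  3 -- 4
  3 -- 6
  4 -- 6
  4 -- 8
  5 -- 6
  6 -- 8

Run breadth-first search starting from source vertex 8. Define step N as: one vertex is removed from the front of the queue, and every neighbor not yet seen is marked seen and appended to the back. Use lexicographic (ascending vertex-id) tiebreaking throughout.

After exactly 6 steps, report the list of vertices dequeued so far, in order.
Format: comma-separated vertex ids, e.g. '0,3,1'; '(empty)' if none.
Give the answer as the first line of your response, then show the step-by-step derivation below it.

8,4,6,2,3,0

step 1: dequeue 8; queue=[4,6]; order=8
step 2: dequeue 4; queue=[6,2,3]; order=8,4
step 3: dequeue 6; queue=[2,3,0,1,5]; order=8,4,6
step 4: dequeue 2; queue=[3,0,1,5]; order=8,4,6,2
step 5: dequeue 3; queue=[0,1,5]; order=8,4,6,2,3
step 6: dequeue 0; queue=[1,5,7]; order=8,4,6,2,3,0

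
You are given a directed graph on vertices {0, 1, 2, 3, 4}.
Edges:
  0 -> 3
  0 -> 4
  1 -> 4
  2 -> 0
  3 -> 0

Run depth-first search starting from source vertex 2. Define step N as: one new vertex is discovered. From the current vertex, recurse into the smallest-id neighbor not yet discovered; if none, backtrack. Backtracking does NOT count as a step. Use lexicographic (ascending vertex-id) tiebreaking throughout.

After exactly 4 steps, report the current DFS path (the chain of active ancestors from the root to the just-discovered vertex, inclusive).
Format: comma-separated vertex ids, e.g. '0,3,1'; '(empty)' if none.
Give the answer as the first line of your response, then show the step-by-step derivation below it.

2,0,4

step 1: discover 2; path=2; order=2
step 2: discover 0; path=2>0; order=2,0
step 3: discover 3; path=2>0>3; order=2,0,3
step 4: discover 4; path=2>0>4; order=2,0,3,4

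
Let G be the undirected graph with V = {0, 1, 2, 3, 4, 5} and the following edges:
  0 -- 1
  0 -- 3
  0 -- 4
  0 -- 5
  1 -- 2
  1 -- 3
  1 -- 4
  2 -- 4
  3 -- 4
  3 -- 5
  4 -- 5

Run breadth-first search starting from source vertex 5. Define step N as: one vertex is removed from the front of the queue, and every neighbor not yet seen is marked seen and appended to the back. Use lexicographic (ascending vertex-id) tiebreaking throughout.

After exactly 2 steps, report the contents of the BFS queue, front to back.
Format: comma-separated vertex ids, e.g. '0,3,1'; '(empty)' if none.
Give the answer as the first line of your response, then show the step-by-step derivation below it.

3,4,1

step 1: dequeue 5; queue=[0,3,4]; order=5
step 2: dequeue 0; queue=[3,4,1]; order=5,0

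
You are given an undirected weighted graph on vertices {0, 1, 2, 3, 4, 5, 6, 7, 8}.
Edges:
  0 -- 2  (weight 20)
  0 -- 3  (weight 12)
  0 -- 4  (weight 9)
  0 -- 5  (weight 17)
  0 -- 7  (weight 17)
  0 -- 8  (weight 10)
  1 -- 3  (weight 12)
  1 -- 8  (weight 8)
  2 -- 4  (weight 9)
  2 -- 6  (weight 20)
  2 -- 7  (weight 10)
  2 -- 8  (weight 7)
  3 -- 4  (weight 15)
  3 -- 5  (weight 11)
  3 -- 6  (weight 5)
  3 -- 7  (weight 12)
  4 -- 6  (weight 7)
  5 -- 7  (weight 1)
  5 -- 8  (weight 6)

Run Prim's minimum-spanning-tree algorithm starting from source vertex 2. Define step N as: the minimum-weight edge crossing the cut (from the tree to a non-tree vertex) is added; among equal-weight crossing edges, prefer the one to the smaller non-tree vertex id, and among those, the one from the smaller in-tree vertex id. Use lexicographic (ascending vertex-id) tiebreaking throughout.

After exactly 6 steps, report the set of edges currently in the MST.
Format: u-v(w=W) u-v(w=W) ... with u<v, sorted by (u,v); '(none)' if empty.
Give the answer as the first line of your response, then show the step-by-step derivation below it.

1-8(w=8) 2-4(w=9) 2-8(w=7) 4-6(w=7) 5-7(w=1) 5-8(w=6)

step 1: add edge 2-8 (w=7); MST = {2-8(w=7)}
step 2: add edge 5-8 (w=6); MST = {2-8(w=7) 5-8(w=6)}
step 3: add edge 5-7 (w=1); MST = {2-8(w=7) 5-7(w=1) 5-8(w=6)}
step 4: add edge 1-8 (w=8); MST = {1-8(w=8) 2-8(w=7) 5-7(w=1) 5-8(w=6)}
step 5: add edge 2-4 (w=9); MST = {1-8(w=8) 2-4(w=9) 2-8(w=7) 5-7(w=1) 5-8(w=6)}
step 6: add edge 4-6 (w=7); MST = {1-8(w=8) 2-4(w=9) 2-8(w=7) 4-6(w=7) 5-7(w=1) 5-8(w=6)}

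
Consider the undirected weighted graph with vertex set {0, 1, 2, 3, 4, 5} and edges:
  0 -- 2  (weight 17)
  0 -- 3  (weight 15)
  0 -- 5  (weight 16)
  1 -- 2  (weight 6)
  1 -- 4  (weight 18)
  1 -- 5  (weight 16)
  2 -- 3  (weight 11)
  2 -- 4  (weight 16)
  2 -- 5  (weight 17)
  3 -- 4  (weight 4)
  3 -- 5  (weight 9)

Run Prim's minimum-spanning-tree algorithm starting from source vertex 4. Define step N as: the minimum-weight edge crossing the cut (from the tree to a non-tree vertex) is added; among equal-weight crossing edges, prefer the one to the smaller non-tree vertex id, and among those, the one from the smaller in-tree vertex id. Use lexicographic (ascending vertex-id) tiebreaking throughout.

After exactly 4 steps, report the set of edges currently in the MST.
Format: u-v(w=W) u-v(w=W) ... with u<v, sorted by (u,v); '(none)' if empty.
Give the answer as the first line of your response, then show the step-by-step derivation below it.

1-2(w=6) 2-3(w=11) 3-4(w=4) 3-5(w=9)

step 1: add edge 3-4 (w=4); MST = {3-4(w=4)}
step 2: add edge 3-5 (w=9); MST = {3-4(w=4) 3-5(w=9)}
step 3: add edge 2-3 (w=11); MST = {2-3(w=11) 3-4(w=4) 3-5(w=9)}
step 4: add edge 1-2 (w=6); MST = {1-2(w=6) 2-3(w=11) 3-4(w=4) 3-5(w=9)}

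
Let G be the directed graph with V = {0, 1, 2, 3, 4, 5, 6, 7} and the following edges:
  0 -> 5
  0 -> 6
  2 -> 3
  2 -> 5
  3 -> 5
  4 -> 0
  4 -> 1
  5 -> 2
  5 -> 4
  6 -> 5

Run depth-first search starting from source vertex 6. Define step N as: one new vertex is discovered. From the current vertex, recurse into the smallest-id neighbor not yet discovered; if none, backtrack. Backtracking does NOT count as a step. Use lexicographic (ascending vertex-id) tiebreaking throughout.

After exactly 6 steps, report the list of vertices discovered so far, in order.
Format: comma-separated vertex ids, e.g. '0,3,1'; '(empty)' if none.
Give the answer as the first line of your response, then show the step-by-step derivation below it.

6,5,2,3,4,0

step 1: discover 6; path=6; order=6
step 2: discover 5; path=6>5; order=6,5
step 3: discover 2; path=6>5>2; order=6,5,2
step 4: discover 3; path=6>5>2>3; order=6,5,2,3
step 5: discover 4; path=6>5>4; order=6,5,2,3,4
step 6: discover 0; path=6>5>4>0; order=6,5,2,3,4,0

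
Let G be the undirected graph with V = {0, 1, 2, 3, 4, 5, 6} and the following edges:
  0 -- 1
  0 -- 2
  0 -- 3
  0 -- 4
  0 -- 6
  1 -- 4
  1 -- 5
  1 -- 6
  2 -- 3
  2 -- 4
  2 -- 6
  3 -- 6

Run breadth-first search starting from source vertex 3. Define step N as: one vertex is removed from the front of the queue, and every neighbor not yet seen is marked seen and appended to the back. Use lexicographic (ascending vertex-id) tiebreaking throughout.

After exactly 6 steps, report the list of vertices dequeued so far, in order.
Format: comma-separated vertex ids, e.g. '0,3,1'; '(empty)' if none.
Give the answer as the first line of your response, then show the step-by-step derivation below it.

3,0,2,6,1,4

step 1: dequeue 3; queue=[0,2,6]; order=3
step 2: dequeue 0; queue=[2,6,1,4]; order=3,0
step 3: dequeue 2; queue=[6,1,4]; order=3,0,2
step 4: dequeue 6; queue=[1,4]; order=3,0,2,6
step 5: dequeue 1; queue=[4,5]; order=3,0,2,6,1
step 6: dequeue 4; queue=[5]; order=3,0,2,6,1,4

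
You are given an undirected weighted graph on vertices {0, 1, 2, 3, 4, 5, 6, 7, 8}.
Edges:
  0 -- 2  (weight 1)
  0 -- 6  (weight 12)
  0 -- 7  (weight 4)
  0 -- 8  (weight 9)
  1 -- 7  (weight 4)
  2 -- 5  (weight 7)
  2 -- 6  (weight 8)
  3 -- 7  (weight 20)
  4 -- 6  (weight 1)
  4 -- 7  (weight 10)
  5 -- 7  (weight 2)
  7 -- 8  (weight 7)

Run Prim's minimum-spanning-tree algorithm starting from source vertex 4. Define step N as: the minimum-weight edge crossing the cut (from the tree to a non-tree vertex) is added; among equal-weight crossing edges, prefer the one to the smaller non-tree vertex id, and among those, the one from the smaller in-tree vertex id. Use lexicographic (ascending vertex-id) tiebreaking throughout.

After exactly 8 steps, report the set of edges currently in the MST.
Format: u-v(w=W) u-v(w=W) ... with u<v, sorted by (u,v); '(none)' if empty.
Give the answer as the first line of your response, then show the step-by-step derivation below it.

0-2(w=1) 0-7(w=4) 1-7(w=4) 2-6(w=8) 3-7(w=20) 4-6(w=1) 5-7(w=2) 7-8(w=7)

step 1: add edge 4-6 (w=1); MST = {4-6(w=1)}
step 2: add edge 2-6 (w=8); MST = {2-6(w=8) 4-6(w=1)}
step 3: add edge 0-2 (w=1); MST = {0-2(w=1) 2-6(w=8) 4-6(w=1)}
step 4: add edge 0-7 (w=4); MST = {0-2(w=1) 0-7(w=4) 2-6(w=8) 4-6(w=1)}
step 5: add edge 5-7 (w=2); MST = {0-2(w=1) 0-7(w=4) 2-6(w=8) 4-6(w=1) 5-7(w=2)}
step 6: add edge 1-7 (w=4); MST = {0-2(w=1) 0-7(w=4) 1-7(w=4) 2-6(w=8) 4-6(w=1) 5-7(w=2)}
step 7: add edge 7-8 (w=7); MST = {0-2(w=1) 0-7(w=4) 1-7(w=4) 2-6(w=8) 4-6(w=1) 5-7(w=2) 7-8(w=7)}
step 8: add edge 3-7 (w=20); MST = {0-2(w=1) 0-7(w=4) 1-7(w=4) 2-6(w=8) 3-7(w=20) 4-6(w=1) 5-7(w=2) 7-8(w=7)}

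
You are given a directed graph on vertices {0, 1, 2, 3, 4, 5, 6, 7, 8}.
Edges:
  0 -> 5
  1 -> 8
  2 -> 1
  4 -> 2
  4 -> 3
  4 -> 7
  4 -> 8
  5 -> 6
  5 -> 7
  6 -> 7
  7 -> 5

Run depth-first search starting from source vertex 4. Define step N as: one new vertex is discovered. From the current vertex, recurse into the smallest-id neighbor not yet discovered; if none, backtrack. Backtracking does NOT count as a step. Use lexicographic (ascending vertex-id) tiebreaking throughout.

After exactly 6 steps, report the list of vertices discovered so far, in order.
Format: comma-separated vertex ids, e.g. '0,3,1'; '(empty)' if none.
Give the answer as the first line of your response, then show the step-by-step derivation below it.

4,2,1,8,3,7

step 1: discover 4; path=4; order=4
step 2: discover 2; path=4>2; order=4,2
step 3: discover 1; path=4>2>1; order=4,2,1
step 4: discover 8; path=4>2>1>8; order=4,2,1,8
step 5: discover 3; path=4>3; order=4,2,1,8,3
step 6: discover 7; path=4>7; order=4,2,1,8,3,7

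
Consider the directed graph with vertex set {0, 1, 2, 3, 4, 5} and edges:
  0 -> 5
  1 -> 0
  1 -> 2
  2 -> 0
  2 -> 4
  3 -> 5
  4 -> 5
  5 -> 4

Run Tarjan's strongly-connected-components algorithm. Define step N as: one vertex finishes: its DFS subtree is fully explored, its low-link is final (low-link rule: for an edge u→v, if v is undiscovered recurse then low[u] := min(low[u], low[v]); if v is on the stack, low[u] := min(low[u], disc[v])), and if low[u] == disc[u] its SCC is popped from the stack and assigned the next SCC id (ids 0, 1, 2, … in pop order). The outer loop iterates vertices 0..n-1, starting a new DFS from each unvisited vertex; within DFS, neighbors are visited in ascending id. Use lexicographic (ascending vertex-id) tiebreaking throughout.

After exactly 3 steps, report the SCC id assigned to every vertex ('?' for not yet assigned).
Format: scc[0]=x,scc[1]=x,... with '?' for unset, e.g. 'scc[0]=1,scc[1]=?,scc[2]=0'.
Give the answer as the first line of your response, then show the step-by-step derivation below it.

scc[0]=1,scc[1]=?,scc[2]=?,scc[3]=?,scc[4]=0,scc[5]=0

step 1: low=(low[0]=0,low[1]=?,low[2]=?,low[3]=?,low[4]=1,low[5]=1); scc=(scc[0]=?,scc[1]=?,scc[2]=?,scc[3]=?,scc[4]=?,scc[5]=?)
step 2: low=(low[0]=0,low[1]=?,low[2]=?,low[3]=?,low[4]=1,low[5]=1); scc=(scc[0]=?,scc[1]=?,scc[2]=?,scc[3]=?,scc[4]=0,scc[5]=0)
step 3: low=(low[0]=0,low[1]=?,low[2]=?,low[3]=?,low[4]=1,low[5]=1); scc=(scc[0]=1,scc[1]=?,scc[2]=?,scc[3]=?,scc[4]=0,scc[5]=0)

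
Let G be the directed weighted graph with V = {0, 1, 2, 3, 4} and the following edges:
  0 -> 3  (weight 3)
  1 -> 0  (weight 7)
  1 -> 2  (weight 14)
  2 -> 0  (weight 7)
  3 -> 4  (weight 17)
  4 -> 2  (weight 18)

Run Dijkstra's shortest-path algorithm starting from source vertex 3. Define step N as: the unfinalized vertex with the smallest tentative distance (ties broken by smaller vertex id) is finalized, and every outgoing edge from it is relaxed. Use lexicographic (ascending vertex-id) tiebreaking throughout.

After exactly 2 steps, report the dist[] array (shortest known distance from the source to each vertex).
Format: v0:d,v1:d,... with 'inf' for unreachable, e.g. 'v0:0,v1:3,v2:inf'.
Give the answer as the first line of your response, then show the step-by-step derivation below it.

v0:inf,v1:inf,v2:35,v3:0,v4:17

step 1: dist = v0:inf,v1:inf,v2:inf,v3:0,v4:17
step 2: dist = v0:inf,v1:inf,v2:35,v3:0,v4:17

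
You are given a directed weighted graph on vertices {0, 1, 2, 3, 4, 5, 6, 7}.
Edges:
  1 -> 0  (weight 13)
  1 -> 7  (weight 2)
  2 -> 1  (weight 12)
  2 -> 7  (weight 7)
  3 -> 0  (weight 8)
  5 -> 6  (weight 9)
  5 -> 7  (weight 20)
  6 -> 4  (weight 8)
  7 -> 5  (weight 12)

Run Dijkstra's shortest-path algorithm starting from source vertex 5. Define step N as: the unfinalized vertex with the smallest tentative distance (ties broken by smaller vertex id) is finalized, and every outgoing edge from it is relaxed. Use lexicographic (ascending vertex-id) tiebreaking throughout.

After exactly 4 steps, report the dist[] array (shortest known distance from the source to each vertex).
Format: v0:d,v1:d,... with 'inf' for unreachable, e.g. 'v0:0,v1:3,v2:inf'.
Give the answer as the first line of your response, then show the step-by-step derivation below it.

v0:inf,v1:inf,v2:inf,v3:inf,v4:17,v5:0,v6:9,v7:20

step 1: dist = v0:inf,v1:inf,v2:inf,v3:inf,v4:inf,v5:0,v6:9,v7:20
step 2: dist = v0:inf,v1:inf,v2:inf,v3:inf,v4:17,v5:0,v6:9,v7:20
step 3: dist = v0:inf,v1:inf,v2:inf,v3:inf,v4:17,v5:0,v6:9,v7:20
step 4: dist = v0:inf,v1:inf,v2:inf,v3:inf,v4:17,v5:0,v6:9,v7:20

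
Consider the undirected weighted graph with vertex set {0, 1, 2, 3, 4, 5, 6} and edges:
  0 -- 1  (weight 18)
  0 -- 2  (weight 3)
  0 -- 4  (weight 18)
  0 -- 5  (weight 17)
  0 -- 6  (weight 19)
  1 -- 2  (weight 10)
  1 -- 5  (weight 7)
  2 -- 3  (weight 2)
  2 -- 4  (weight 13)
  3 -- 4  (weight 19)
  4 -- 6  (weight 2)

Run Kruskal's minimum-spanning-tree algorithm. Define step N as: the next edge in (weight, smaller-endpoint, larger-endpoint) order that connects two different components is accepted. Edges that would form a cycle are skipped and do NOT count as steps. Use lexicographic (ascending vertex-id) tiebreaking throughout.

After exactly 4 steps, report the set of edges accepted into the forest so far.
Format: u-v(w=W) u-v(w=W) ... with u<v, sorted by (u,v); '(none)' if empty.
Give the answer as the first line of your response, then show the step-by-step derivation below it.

0-2(w=3) 1-5(w=7) 2-3(w=2) 4-6(w=2)

step 1: add edge 2-3 (w=2); MST = {2-3(w=2)}
step 2: add edge 4-6 (w=2); MST = {2-3(w=2) 4-6(w=2)}
step 3: add edge 0-2 (w=3); MST = {0-2(w=3) 2-3(w=2) 4-6(w=2)}
step 4: add edge 1-5 (w=7); MST = {0-2(w=3) 1-5(w=7) 2-3(w=2) 4-6(w=2)}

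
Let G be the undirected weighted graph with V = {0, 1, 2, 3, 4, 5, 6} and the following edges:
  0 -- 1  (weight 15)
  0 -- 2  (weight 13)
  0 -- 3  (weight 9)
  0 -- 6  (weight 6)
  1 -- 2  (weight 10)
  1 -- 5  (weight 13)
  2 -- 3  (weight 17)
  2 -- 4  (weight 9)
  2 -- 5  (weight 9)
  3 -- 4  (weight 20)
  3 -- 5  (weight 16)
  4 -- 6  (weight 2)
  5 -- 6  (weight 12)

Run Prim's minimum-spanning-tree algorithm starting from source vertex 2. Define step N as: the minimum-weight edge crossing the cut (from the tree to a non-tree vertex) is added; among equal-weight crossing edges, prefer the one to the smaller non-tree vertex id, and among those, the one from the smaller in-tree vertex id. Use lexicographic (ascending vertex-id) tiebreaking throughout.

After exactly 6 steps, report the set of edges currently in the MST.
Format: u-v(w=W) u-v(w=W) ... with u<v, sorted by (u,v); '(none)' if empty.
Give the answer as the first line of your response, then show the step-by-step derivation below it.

0-3(w=9) 0-6(w=6) 1-2(w=10) 2-4(w=9) 2-5(w=9) 4-6(w=2)

step 1: add edge 2-4 (w=9); MST = {2-4(w=9)}
step 2: add edge 4-6 (w=2); MST = {2-4(w=9) 4-6(w=2)}
step 3: add edge 0-6 (w=6); MST = {0-6(w=6) 2-4(w=9) 4-6(w=2)}
step 4: add edge 0-3 (w=9); MST = {0-3(w=9) 0-6(w=6) 2-4(w=9) 4-6(w=2)}
step 5: add edge 2-5 (w=9); MST = {0-3(w=9) 0-6(w=6) 2-4(w=9) 2-5(w=9) 4-6(w=2)}
step 6: add edge 1-2 (w=10); MST = {0-3(w=9) 0-6(w=6) 1-2(w=10) 2-4(w=9) 2-5(w=9) 4-6(w=2)}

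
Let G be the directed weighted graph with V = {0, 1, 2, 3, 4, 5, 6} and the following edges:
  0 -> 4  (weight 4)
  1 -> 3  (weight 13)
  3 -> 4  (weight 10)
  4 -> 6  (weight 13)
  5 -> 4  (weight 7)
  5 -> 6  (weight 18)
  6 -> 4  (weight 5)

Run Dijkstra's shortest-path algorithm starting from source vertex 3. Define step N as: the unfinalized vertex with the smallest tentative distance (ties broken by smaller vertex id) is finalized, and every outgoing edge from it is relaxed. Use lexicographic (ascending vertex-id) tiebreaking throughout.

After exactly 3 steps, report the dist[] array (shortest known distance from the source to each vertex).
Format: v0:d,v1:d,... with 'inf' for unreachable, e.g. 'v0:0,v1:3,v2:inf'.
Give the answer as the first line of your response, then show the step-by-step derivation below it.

v0:inf,v1:inf,v2:inf,v3:0,v4:10,v5:inf,v6:23

step 1: dist = v0:inf,v1:inf,v2:inf,v3:0,v4:10,v5:inf,v6:inf
step 2: dist = v0:inf,v1:inf,v2:inf,v3:0,v4:10,v5:inf,v6:23
step 3: dist = v0:inf,v1:inf,v2:inf,v3:0,v4:10,v5:inf,v6:23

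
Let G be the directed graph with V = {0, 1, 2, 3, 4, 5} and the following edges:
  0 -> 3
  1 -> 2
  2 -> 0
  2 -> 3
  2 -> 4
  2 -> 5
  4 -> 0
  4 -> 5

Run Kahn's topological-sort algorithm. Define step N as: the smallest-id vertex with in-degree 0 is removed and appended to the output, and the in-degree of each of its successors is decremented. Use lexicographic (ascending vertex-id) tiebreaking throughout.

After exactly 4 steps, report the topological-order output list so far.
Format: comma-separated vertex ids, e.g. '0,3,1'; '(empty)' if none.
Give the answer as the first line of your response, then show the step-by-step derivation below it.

1,2,4,0

step 1: output 1; order=[1]; indeg=(2,0,0,2,1,2)
step 2: output 2; order=[1,2]; indeg=(1,0,0,1,0,1)
step 3: output 4; order=[1,2,4]; indeg=(0,0,0,1,0,0)
step 4: output 0; order=[1,2,4,0]; indeg=(0,0,0,0,0,0)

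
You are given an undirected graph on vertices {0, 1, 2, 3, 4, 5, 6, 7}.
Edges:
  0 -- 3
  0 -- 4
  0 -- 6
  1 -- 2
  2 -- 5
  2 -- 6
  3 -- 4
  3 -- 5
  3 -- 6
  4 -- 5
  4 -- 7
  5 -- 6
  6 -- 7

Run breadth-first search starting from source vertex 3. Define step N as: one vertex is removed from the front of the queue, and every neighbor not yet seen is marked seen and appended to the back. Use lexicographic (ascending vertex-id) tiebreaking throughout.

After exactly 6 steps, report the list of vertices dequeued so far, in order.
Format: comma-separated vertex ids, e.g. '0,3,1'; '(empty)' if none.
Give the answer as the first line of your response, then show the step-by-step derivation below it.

3,0,4,5,6,7

step 1: dequeue 3; queue=[0,4,5,6]; order=3
step 2: dequeue 0; queue=[4,5,6]; order=3,0
step 3: dequeue 4; queue=[5,6,7]; order=3,0,4
step 4: dequeue 5; queue=[6,7,2]; order=3,0,4,5
step 5: dequeue 6; queue=[7,2]; order=3,0,4,5,6
step 6: dequeue 7; queue=[2]; order=3,0,4,5,6,7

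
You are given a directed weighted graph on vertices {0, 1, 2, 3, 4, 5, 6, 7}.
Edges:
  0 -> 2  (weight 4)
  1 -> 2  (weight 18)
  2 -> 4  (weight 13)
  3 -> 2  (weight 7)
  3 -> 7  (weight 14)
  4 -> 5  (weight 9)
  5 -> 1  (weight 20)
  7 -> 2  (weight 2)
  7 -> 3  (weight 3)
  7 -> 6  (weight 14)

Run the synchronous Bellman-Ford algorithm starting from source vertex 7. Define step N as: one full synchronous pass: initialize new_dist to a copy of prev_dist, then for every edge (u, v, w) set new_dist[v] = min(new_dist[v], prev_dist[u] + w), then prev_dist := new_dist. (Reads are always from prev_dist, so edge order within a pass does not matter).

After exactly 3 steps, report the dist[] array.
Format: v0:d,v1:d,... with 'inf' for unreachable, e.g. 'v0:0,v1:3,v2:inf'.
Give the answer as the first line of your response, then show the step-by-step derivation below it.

v0:inf,v1:inf,v2:2,v3:3,v4:15,v5:24,v6:14,v7:0

step 1: dist = v0:inf,v1:inf,v2:2,v3:3,v4:inf,v5:inf,v6:14,v7:0
step 2: dist = v0:inf,v1:inf,v2:2,v3:3,v4:15,v5:inf,v6:14,v7:0
step 3: dist = v0:inf,v1:inf,v2:2,v3:3,v4:15,v5:24,v6:14,v7:0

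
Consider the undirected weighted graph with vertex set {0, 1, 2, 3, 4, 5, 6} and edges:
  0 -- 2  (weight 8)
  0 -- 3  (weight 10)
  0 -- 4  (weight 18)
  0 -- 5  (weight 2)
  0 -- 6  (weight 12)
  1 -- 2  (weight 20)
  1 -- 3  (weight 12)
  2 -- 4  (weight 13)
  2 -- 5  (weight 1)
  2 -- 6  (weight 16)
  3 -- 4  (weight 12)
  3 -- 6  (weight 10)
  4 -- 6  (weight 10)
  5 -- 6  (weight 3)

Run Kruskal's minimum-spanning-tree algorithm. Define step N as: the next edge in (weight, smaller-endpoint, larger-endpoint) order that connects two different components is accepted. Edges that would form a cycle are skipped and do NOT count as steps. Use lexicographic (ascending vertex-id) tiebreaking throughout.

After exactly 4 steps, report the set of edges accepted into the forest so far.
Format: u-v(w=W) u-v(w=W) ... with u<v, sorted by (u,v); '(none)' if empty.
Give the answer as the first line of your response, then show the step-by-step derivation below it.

0-3(w=10) 0-5(w=2) 2-5(w=1) 5-6(w=3)

step 1: add edge 2-5 (w=1); MST = {2-5(w=1)}
step 2: add edge 0-5 (w=2); MST = {0-5(w=2) 2-5(w=1)}
step 3: add edge 5-6 (w=3); MST = {0-5(w=2) 2-5(w=1) 5-6(w=3)}
step 4: add edge 0-3 (w=10); MST = {0-3(w=10) 0-5(w=2) 2-5(w=1) 5-6(w=3)}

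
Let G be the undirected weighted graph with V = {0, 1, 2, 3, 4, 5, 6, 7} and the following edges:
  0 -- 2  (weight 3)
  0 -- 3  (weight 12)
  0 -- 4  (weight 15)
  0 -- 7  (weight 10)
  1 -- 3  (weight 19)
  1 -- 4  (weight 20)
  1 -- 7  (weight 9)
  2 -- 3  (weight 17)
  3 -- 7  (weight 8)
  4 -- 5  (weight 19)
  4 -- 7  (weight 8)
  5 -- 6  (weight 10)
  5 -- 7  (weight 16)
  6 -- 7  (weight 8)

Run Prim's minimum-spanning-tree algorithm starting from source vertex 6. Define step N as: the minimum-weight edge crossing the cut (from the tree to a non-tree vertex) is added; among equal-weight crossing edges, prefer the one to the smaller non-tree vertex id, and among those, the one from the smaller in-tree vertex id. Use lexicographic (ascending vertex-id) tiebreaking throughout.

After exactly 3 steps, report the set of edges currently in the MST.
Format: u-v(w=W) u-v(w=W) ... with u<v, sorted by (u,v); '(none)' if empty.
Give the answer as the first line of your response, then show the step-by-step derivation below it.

3-7(w=8) 4-7(w=8) 6-7(w=8)

step 1: add edge 6-7 (w=8); MST = {6-7(w=8)}
step 2: add edge 3-7 (w=8); MST = {3-7(w=8) 6-7(w=8)}
step 3: add edge 4-7 (w=8); MST = {3-7(w=8) 4-7(w=8) 6-7(w=8)}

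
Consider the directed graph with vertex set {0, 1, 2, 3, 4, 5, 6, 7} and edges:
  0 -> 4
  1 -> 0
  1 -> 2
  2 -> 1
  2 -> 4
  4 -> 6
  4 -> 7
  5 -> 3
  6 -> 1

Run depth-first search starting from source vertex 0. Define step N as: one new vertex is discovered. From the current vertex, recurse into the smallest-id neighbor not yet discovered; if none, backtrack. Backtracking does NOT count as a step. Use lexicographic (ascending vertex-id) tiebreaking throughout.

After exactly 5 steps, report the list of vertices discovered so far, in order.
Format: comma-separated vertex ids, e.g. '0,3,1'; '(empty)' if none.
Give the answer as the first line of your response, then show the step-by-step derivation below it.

0,4,6,1,2

step 1: discover 0; path=0; order=0
step 2: discover 4; path=0>4; order=0,4
step 3: discover 6; path=0>4>6; order=0,4,6
step 4: discover 1; path=0>4>6>1; order=0,4,6,1
step 5: discover 2; path=0>4>6>1>2; order=0,4,6,1,2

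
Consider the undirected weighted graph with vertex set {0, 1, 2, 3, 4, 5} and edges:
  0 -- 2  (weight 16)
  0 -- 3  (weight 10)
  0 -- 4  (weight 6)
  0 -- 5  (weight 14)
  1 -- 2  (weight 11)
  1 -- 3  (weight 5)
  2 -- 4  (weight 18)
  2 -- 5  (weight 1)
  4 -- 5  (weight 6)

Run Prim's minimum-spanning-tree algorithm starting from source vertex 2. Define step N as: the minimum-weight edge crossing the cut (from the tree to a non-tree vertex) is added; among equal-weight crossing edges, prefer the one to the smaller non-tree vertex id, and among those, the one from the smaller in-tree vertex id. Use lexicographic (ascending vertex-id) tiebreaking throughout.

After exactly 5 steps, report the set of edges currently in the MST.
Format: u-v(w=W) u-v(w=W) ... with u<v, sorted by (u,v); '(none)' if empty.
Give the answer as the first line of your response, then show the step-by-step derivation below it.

0-3(w=10) 0-4(w=6) 1-3(w=5) 2-5(w=1) 4-5(w=6)

step 1: add edge 2-5 (w=1); MST = {2-5(w=1)}
step 2: add edge 4-5 (w=6); MST = {2-5(w=1) 4-5(w=6)}
step 3: add edge 0-4 (w=6); MST = {0-4(w=6) 2-5(w=1) 4-5(w=6)}
step 4: add edge 0-3 (w=10); MST = {0-3(w=10) 0-4(w=6) 2-5(w=1) 4-5(w=6)}
step 5: add edge 1-3 (w=5); MST = {0-3(w=10) 0-4(w=6) 1-3(w=5) 2-5(w=1) 4-5(w=6)}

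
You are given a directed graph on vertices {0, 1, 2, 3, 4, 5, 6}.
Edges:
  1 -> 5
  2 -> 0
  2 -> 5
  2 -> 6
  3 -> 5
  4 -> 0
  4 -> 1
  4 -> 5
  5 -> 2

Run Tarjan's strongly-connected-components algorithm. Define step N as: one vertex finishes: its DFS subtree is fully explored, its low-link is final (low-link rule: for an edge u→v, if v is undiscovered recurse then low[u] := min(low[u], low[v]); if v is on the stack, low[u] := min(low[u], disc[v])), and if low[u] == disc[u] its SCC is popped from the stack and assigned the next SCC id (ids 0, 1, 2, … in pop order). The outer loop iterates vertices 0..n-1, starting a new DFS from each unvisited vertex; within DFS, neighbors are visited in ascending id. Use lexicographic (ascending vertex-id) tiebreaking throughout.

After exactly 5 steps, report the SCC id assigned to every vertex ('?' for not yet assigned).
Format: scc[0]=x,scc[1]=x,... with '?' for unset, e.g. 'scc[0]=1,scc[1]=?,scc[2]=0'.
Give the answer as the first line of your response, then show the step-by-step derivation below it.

scc[0]=0,scc[1]=3,scc[2]=2,scc[3]=?,scc[4]=?,scc[5]=2,scc[6]=1

step 1: low=(low[0]=0,low[1]=?,low[2]=?,low[3]=?,low[4]=?,low[5]=?,low[6]=?); scc=(scc[0]=0,scc[1]=?,scc[2]=?,scc[3]=?,scc[4]=?,scc[5]=?,scc[6]=?)
step 2: low=(low[0]=0,low[1]=1,low[2]=2,low[3]=?,low[4]=?,low[5]=2,low[6]=4); scc=(scc[0]=0,scc[1]=?,scc[2]=?,scc[3]=?,scc[4]=?,scc[5]=?,scc[6]=1)
step 3: low=(low[0]=0,low[1]=1,low[2]=2,low[3]=?,low[4]=?,low[5]=2,low[6]=4); scc=(scc[0]=0,scc[1]=?,scc[2]=?,scc[3]=?,scc[4]=?,scc[5]=?,scc[6]=1)
step 4: low=(low[0]=0,low[1]=1,low[2]=2,low[3]=?,low[4]=?,low[5]=2,low[6]=4); scc=(scc[0]=0,scc[1]=?,scc[2]=2,scc[3]=?,scc[4]=?,scc[5]=2,scc[6]=1)
step 5: low=(low[0]=0,low[1]=1,low[2]=2,low[3]=?,low[4]=?,low[5]=2,low[6]=4); scc=(scc[0]=0,scc[1]=3,scc[2]=2,scc[3]=?,scc[4]=?,scc[5]=2,scc[6]=1)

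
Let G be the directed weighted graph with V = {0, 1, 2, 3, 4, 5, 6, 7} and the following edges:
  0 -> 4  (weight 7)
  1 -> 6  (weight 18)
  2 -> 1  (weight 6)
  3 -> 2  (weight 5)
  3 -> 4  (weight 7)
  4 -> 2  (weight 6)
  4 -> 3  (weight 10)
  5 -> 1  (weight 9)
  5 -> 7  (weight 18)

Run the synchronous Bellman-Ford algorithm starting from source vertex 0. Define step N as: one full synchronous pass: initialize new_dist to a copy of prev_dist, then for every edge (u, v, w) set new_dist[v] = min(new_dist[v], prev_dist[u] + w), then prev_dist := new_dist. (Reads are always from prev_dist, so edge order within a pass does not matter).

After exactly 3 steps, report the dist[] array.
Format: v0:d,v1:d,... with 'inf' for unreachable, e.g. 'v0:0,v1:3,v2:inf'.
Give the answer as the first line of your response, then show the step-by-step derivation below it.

v0:0,v1:19,v2:13,v3:17,v4:7,v5:inf,v6:inf,v7:inf

step 1: dist = v0:0,v1:inf,v2:inf,v3:inf,v4:7,v5:inf,v6:inf,v7:inf
step 2: dist = v0:0,v1:inf,v2:13,v3:17,v4:7,v5:inf,v6:inf,v7:inf
step 3: dist = v0:0,v1:19,v2:13,v3:17,v4:7,v5:inf,v6:inf,v7:inf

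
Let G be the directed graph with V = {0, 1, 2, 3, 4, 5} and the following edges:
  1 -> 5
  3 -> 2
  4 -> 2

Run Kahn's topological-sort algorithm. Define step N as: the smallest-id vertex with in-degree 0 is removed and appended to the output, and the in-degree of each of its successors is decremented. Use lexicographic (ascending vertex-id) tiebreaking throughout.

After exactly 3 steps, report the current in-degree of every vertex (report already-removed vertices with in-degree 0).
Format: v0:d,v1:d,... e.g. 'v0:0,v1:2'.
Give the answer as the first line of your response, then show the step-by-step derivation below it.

v0:0,v1:0,v2:1,v3:0,v4:0,v5:0

step 1: output 0; order=[0]; indeg=(0,0,2,0,0,1)
step 2: output 1; order=[0,1]; indeg=(0,0,2,0,0,0)
step 3: output 3; order=[0,1,3]; indeg=(0,0,1,0,0,0)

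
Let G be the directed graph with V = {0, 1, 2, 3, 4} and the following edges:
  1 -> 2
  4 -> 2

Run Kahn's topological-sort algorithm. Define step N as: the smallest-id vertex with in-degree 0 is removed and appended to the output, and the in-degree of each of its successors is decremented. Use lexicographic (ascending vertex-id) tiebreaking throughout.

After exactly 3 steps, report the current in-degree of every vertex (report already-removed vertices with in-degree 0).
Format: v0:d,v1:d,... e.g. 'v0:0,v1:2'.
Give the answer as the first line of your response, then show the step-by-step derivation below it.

v0:0,v1:0,v2:1,v3:0,v4:0

step 1: output 0; order=[0]; indeg=(0,0,2,0,0)
step 2: output 1; order=[0,1]; indeg=(0,0,1,0,0)
step 3: output 3; order=[0,1,3]; indeg=(0,0,1,0,0)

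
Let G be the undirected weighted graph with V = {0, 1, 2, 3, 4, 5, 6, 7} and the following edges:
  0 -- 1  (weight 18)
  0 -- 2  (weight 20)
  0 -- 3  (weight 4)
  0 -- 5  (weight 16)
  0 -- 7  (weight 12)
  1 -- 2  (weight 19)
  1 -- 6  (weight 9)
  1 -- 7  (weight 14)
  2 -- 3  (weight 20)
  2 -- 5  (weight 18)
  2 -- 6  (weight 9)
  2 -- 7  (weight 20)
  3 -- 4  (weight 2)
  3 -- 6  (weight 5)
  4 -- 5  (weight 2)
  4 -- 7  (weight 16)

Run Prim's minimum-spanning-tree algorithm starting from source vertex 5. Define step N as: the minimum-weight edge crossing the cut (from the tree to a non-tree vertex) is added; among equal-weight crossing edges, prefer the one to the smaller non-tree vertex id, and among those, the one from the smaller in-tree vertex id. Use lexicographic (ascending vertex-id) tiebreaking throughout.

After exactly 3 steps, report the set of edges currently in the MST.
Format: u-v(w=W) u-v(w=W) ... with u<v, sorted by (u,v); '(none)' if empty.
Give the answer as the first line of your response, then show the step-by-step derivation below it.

0-3(w=4) 3-4(w=2) 4-5(w=2)

step 1: add edge 4-5 (w=2); MST = {4-5(w=2)}
step 2: add edge 3-4 (w=2); MST = {3-4(w=2) 4-5(w=2)}
step 3: add edge 0-3 (w=4); MST = {0-3(w=4) 3-4(w=2) 4-5(w=2)}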